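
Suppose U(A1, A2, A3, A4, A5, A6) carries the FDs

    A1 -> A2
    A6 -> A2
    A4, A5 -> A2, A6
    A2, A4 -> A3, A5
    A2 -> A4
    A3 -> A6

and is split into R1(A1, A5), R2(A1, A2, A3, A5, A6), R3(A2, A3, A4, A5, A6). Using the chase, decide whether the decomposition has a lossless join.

Chase test. Columns are A1, A2, A3, A4, A5, A6; row i has aⱼ where attribute j ∈ Ri, else bᵢⱼ.
Initial tableau (one row per fragment):
  row 1: a1 b12 b13 b14 a5 b16
  row 2: a1 a2 a3 b24 a5 a6
  row 3: b31 a2 a3 a4 a5 a6
Rows 1 and 2 agree on A1; apply A1→A2 and equate their A2 entries.
Rows 1 and 2 agree on A2; apply A2→A4 and equate their A4 entries.
Rows 1 and 3 agree on A2; apply A2→A4 and equate their A4 entries.
Rows 1 and 2 agree on A4, A5; apply A4, A5→A2, A6 and equate their A2, A6 entries.
Rows 1 and 2 agree on A2, A4; apply A2, A4→A3, A5 and equate their A3, A5 entries.
Row 1 is now all distinguished symbols — the join is lossless.

Yes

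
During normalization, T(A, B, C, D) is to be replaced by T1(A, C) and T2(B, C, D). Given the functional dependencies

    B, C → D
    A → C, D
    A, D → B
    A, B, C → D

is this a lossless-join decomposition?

Common attributes: T1 ∩ T2 = {C}.
No dependency enlarges {C}, so (C)⁺ = {C}.
The closure contains neither all of T1 = {A, C} nor all of T2 = {B, C, D}, so the common attributes are not a superkey of either fragment. The join is lossy.

No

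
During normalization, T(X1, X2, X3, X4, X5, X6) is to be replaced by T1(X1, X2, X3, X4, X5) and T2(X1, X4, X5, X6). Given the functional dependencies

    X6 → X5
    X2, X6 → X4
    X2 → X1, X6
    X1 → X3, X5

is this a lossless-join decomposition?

Common attributes: T1 ∩ T2 = {X1, X4, X5}.
Closure of {X1, X4, X5}: X1 → X3, X5 applies, adding X3. So (X1, X4, X5)⁺ = {X1, X3, X4, X5}.
The closure contains neither all of T1 = {X1, X2, X3, X4, X5} nor all of T2 = {X1, X4, X5, X6}, so the common attributes are not a superkey of either fragment. The join is lossy.

No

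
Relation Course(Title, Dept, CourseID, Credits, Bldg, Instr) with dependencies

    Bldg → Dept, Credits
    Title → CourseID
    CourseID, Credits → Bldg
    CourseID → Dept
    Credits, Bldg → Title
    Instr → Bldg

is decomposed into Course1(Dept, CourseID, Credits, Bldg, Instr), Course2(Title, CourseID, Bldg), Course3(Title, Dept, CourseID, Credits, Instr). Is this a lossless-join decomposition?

Chase test. Columns are Title, Dept, CourseID, Credits, Bldg, Instr; row i has aⱼ where attribute j ∈ Coursei, else bᵢⱼ.
Initial tableau (one row per fragment):
  row 1: b11 a2 a3 a4 a5 a6
  row 2: a1 b22 a3 b24 a5 b26
  row 3: a1 a2 a3 a4 b35 a6
Rows 1 and 2 agree on Bldg; apply Bldg→Dept, Credits and equate their Dept, Credits entries.
Rows 1 and 3 agree on CourseID, Credits; apply CourseID, Credits→Bldg and equate their Bldg entries.
Rows 1 and 2 agree on Credits, Bldg; apply Credits, Bldg→Title and equate their Title entries.
Row 1 is now all distinguished symbols — the join is lossless.

Yes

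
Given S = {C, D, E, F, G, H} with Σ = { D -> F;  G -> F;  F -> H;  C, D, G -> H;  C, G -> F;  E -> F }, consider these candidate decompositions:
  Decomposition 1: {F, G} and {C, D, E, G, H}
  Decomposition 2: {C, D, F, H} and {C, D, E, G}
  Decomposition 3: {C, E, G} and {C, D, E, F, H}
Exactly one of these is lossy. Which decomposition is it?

Decomposition 3

Decomposition 1: common = {G}, closure = {F, G, H} → lossless.
Decomposition 2: common = {C, D}, closure = {C, D, F, H} → lossless.
Decomposition 3: common = {C, E}, closure = {C, E, F, H} → lossy.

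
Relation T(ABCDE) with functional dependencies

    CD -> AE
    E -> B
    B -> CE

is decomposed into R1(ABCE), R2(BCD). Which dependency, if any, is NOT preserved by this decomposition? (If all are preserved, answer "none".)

CD -> AE

Check CD → AE: no single fragment contains all of {ACDE}, and the restricted closure of {CD} across the fragments never reaches {AE}.
E → B is preserved.
B → CE is preserved.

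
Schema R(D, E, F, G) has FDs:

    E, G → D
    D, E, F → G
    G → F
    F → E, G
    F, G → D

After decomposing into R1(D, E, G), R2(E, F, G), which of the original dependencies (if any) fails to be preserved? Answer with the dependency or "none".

none

E, G → D lies within R1.
D, E, F → G: restricted closure across fragments reaches G.
G → F lies within R2.
F → E, G lies within R2.
F, G → D: restricted closure across fragments reaches D.
Every dependency is enforceable on the fragments, so the decomposition is dependency-preserving.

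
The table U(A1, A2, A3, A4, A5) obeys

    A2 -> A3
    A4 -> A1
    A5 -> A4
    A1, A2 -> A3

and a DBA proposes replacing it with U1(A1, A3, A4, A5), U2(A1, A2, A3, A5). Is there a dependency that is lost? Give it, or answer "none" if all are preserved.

none

A2 → A3 lies within U2.
A4 → A1 lies within U1.
A5 → A4 lies within U1.
A1, A2 → A3 lies within U2.
Every dependency is enforceable on the fragments, so the decomposition is dependency-preserving.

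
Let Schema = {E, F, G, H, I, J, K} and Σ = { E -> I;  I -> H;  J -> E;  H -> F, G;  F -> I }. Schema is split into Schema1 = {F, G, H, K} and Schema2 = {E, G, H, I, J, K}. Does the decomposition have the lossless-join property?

Yes

Common attributes: Schema1 ∩ Schema2 = {G, H, K}.
Closure of {G, H, K}: H → F, G applies, adding F; F → I applies, adding I. So (G, H, K)⁺ = {F, G, H, I, K}.
This closure contains every attribute of Schema1, so Schema1 ∩ Schema2 → Schema1. The join is lossless.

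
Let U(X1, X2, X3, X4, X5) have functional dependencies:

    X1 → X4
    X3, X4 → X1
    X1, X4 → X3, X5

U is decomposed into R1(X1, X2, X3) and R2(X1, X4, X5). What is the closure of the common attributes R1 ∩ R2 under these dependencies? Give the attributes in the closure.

R1 ∩ R2 = {X1}.
X1 → X4 applies, adding X4
X1, X4 → X3, X5 applies, adding X3, X5
Closure: {X1, X3, X4, X5}.

X1, X3, X4, X5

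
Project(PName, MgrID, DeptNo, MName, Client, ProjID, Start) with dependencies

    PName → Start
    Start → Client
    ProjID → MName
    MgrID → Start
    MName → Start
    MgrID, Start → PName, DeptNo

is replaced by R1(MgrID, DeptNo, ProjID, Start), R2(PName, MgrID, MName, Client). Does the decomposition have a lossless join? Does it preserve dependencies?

Lossless test: (MgrID)⁺ = {PName, MgrID, DeptNo, Client, Start}, which is a superkey of neither fragment — lossy.
Dependency preservation: the restricted closure of {PName} across the fragments never reaches {Start}, so PName → Start cannot be enforced without a join — not preserved.

lossy and not dependency-preserving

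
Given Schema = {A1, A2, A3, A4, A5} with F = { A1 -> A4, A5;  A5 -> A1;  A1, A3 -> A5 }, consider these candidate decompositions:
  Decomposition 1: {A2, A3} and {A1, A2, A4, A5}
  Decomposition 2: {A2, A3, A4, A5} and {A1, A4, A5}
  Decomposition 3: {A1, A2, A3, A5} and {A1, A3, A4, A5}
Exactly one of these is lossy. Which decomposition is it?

Decomposition 1: common = {A2}, closure = {A2} → lossy.
Decomposition 2: common = {A4, A5}, closure = {A1, A4, A5} → lossless.
Decomposition 3: common = {A1, A3, A5}, closure = {A1, A3, A4, A5} → lossless.

Decomposition 1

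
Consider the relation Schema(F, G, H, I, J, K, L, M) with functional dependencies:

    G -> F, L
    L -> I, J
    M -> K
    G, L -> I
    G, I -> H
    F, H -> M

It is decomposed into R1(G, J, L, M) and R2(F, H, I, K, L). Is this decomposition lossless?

No

Common attributes: R1 ∩ R2 = {L}.
Closure of {L}: L → I, J applies, adding I, J. So (L)⁺ = {I, J, L}.
The closure contains neither all of R1 = {G, J, L, M} nor all of R2 = {F, H, I, K, L}, so the common attributes are not a superkey of either fragment. The join is lossy.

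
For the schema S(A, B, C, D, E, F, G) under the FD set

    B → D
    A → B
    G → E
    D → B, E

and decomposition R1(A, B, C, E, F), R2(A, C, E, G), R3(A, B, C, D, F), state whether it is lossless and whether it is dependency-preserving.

lossy but dependency-preserving

Lossless test (chase): Rows 1 and 3 agree on B; apply B→D and equate their D entries. Rows 1 and 2 agree on A; apply A→B and equate their B entries. Rows 1 and 3 agree on D; apply D→B, E and equate their B, E entries. Rows 1 and 2 agree on B; apply B→D and equate their D entries. No row becomes fully distinguished — the join is lossy.
Dependency preservation: D → B, E is not contained in any single fragment, but the restricted closure of its left-hand side across the fragments still reaches the right-hand side; the remaining FDs each lie inside some fragment. All dependencies are preserved.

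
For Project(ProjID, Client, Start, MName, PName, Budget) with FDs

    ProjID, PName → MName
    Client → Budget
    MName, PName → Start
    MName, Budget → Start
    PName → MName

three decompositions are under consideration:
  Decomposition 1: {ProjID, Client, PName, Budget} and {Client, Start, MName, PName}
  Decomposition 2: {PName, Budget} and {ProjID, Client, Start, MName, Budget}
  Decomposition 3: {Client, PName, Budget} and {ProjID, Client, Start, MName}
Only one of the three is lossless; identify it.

Decomposition 1: common = {Client, PName}, closure = {Client, Start, MName, PName, Budget} → lossless.
Decomposition 2: common = {Budget}, closure = {Budget} → lossy.
Decomposition 3: common = {Client}, closure = {Client, Budget} → lossy.

Decomposition 1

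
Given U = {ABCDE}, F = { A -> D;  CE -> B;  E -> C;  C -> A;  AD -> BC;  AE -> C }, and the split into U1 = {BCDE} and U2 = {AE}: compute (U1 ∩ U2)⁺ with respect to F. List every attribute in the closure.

U1 ∩ U2 = {E}.
E → C applies, adding C
C → A applies, adding A
A → D applies, adding D
CE → B applies, adding B
Closure: {ABCDE}.

ABCDE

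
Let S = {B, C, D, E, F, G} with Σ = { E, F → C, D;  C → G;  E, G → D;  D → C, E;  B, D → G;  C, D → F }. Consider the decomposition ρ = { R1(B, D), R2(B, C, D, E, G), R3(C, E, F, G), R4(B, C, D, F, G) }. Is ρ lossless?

Chase test. Columns are B, C, D, E, F, G; row i has aⱼ where attribute j ∈ Ri, else bᵢⱼ.
Initial tableau (one row per fragment):
  row 1: a1 b12 a3 b14 b15 b16
  row 2: a1 a2 a3 a4 b25 a6
  row 3: b31 a2 b33 a4 a5 a6
  row 4: a1 a2 a3 b44 a5 a6
Rows 2 and 3 agree on E, G; apply E, G→D and equate their D entries.
Rows 1 and 2 agree on D; apply D→C, E and equate their C, E entries.
Rows 1 and 4 agree on D; apply D→C, E and equate their C, E entries.
Rows 1 and 2 agree on B, D; apply B, D→G and equate their G entries.
Rows 1 and 2 agree on C, D; apply C, D→F and equate their F entries.
Rows 1 and 3 agree on C, D; apply C, D→F and equate their F entries.
Row 1 is now all distinguished symbols — the join is lossless.

Yes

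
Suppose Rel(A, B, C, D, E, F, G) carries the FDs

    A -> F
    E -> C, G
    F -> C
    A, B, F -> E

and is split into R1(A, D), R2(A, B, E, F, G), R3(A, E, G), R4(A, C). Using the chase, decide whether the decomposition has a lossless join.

Chase test. Columns are A, B, C, D, E, F, G; row i has aⱼ where attribute j ∈ Ri, else bᵢⱼ.
Initial tableau (one row per fragment):
  row 1: a1 b12 b13 a4 b15 b16 b17
  row 2: a1 a2 b23 b24 a5 a6 a7
  row 3: a1 b32 b33 b34 a5 b36 a7
  row 4: a1 b42 a3 b44 b45 b46 b47
Rows 1 and 2 agree on A; apply A→F and equate their F entries.
Rows 1 and 3 agree on A; apply A→F and equate their F entries.
Rows 1 and 4 agree on A; apply A→F and equate their F entries.
Rows 2 and 3 agree on E; apply E→C, G and equate their C, G entries.
Rows 1 and 2 agree on F; apply F→C and equate their C entries.
Rows 1 and 4 agree on F; apply F→C and equate their C entries.
No row becomes fully distinguished — the join is lossy.

No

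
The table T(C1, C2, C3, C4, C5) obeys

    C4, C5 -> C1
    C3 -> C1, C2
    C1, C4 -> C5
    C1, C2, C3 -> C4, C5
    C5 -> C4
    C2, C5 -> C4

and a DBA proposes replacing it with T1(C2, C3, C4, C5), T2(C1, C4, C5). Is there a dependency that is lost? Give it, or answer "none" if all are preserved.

C4, C5 → C1 lies within T2.
C3 → C1, C2: restricted closure across fragments reaches C1, C2.
C1, C4 → C5 lies within T2.
C1, C2, C3 → C4, C5: restricted closure across fragments reaches C4, C5.
C5 → C4 lies within T1.
C2, C5 → C4 lies within T1.
Every dependency is enforceable on the fragments, so the decomposition is dependency-preserving.

none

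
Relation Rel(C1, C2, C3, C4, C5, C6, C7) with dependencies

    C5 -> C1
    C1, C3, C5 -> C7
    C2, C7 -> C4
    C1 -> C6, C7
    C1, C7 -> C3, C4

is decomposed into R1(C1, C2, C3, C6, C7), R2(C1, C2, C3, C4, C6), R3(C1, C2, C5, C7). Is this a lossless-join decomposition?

Chase test. Columns are C1, C2, C3, C4, C5, C6, C7; row i has aⱼ where attribute j ∈ Ri, else bᵢⱼ.
Initial tableau (one row per fragment):
  row 1: a1 a2 a3 b14 b15 a6 a7
  row 2: a1 a2 a3 a4 b25 a6 b27
  row 3: a1 a2 b33 b34 a5 b36 a7
Rows 1 and 3 agree on C2, C7; apply C2, C7→C4 and equate their C4 entries.
Rows 1 and 2 agree on C1; apply C1→C6, C7 and equate their C6, C7 entries.
Rows 1 and 3 agree on C1; apply C1→C6, C7 and equate their C6, C7 entries.
Rows 1 and 2 agree on C1, C7; apply C1, C7→C3, C4 and equate their C3, C4 entries.
Rows 1 and 3 agree on C1, C7; apply C1, C7→C3, C4 and equate their C3, C4 entries.
Row 3 is now all distinguished symbols — the join is lossless.

Yes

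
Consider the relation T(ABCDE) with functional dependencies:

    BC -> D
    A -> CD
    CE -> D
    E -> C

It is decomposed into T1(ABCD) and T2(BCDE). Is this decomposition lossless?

Common attributes: T1 ∩ T2 = {BCD}.
No dependency enlarges {BCD}, so (BCD)⁺ = {BCD}.
The closure contains neither all of T1 = {ABCD} nor all of T2 = {BCDE}, so the common attributes are not a superkey of either fragment. The join is lossy.

No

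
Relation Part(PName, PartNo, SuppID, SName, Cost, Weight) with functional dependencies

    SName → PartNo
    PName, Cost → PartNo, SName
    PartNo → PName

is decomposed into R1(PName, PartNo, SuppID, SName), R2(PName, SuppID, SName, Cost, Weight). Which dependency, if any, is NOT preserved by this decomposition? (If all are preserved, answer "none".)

SName → PartNo lies within R1.
PName, Cost → PartNo, SName: restricted closure across fragments reaches PartNo, SName.
PartNo → PName lies within R1.
Every dependency is enforceable on the fragments, so the decomposition is dependency-preserving.

none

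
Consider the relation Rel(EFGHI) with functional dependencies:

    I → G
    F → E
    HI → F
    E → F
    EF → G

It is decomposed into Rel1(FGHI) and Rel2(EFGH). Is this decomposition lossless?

Yes

Common attributes: Rel1 ∩ Rel2 = {FGH}.
Closure of {FGH}: F → E applies, adding E. So (FGH)⁺ = {EFGH}.
This closure contains every attribute of Rel2, so Rel1 ∩ Rel2 → Rel2. The join is lossless.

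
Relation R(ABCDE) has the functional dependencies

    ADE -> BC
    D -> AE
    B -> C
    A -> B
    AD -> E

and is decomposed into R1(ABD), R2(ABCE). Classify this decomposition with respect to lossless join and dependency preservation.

lossy and not dependency-preserving

Lossless test: (AB)⁺ = {ABC}, which is a superkey of neither fragment — lossy.
Dependency preservation: the restricted closure of {D} across the fragments never reaches {AE}, so D → AE cannot be enforced without a join — not preserved.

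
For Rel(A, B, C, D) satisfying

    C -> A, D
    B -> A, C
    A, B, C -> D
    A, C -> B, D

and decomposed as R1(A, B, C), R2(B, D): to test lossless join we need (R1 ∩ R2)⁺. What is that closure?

A, B, C, D

R1 ∩ R2 = {B}.
B → A, C applies, adding A, C
A, B, C → D applies, adding D
Closure: {A, B, C, D}.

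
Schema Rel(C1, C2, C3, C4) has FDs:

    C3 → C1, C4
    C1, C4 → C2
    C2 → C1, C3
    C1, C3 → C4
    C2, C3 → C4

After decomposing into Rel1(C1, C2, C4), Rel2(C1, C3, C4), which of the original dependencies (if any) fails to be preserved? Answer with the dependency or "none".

none

C3 → C1, C4 lies within Rel2.
C1, C4 → C2 lies within Rel1.
C2 → C1, C3: restricted closure across fragments reaches C1, C3.
C1, C3 → C4 lies within Rel2.
C2, C3 → C4: restricted closure across fragments reaches C4.
Every dependency is enforceable on the fragments, so the decomposition is dependency-preserving.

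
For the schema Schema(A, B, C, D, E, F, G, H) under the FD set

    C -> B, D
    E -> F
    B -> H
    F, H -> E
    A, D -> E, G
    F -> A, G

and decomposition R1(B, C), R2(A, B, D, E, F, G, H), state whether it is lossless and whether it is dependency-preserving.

lossy and not dependency-preserving

Lossless test: (B)⁺ = {B, H}, which is a superkey of neither fragment — lossy.
Dependency preservation: the restricted closure of {C} across the fragments never reaches {B, D}, so C → B, D cannot be enforced without a join — not preserved.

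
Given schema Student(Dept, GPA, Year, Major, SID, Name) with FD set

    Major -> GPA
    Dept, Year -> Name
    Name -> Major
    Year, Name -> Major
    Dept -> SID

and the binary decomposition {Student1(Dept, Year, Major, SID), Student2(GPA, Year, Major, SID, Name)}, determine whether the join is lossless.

No

Common attributes: Student1 ∩ Student2 = {Year, Major, SID}.
Closure of {Year, Major, SID}: Major → GPA applies, adding GPA. So (Year, Major, SID)⁺ = {GPA, Year, Major, SID}.
The closure contains neither all of Student1 = {Dept, Year, Major, SID} nor all of Student2 = {GPA, Year, Major, SID, Name}, so the common attributes are not a superkey of either fragment. The join is lossy.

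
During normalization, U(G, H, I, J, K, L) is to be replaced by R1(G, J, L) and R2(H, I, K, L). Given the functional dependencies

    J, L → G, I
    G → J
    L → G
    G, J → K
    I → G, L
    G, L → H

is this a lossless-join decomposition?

Yes

Common attributes: R1 ∩ R2 = {L}.
Closure of {L}: L → G applies, adding G; G, L → H applies, adding H; G → J applies, adding J; G, J → K applies, adding K; J, L → G, I applies, adding I. So (L)⁺ = {G, H, I, J, K, L}.
This closure contains every attribute of R1, so R1 ∩ R2 → R1. The join is lossless.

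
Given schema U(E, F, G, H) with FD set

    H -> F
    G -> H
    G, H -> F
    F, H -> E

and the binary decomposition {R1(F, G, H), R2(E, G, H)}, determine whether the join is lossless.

Common attributes: R1 ∩ R2 = {G, H}.
Closure of {G, H}: H → F applies, adding F; F, H → E applies, adding E. So (G, H)⁺ = {E, F, G, H}.
This closure contains every attribute of R1, so R1 ∩ R2 → R1. The join is lossless.

Yes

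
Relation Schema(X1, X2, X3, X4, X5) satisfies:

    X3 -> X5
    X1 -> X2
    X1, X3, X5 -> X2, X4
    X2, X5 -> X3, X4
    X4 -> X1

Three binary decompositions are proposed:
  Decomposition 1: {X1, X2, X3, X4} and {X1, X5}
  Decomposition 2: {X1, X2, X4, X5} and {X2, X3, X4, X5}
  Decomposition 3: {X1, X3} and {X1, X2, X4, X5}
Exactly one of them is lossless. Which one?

Decomposition 2

Decomposition 1: common = {X1}, closure = {X1, X2} → lossy.
Decomposition 2: common = {X2, X4, X5}, closure = {X1, X2, X3, X4, X5} → lossless.
Decomposition 3: common = {X1}, closure = {X1, X2} → lossy.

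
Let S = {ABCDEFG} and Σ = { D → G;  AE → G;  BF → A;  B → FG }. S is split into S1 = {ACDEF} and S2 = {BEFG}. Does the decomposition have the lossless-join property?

No

Common attributes: S1 ∩ S2 = {EF}.
No dependency enlarges {EF}, so (EF)⁺ = {EF}.
The closure contains neither all of S1 = {ACDEF} nor all of S2 = {BEFG}, so the common attributes are not a superkey of either fragment. The join is lossy.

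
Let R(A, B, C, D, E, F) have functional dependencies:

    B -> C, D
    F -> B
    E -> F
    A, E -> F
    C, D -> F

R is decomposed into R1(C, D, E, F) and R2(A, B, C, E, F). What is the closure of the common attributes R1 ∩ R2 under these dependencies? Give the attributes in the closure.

R1 ∩ R2 = {C, E, F}.
F → B applies, adding B
B → C, D applies, adding D
Closure: {B, C, D, E, F}.

B, C, D, E, F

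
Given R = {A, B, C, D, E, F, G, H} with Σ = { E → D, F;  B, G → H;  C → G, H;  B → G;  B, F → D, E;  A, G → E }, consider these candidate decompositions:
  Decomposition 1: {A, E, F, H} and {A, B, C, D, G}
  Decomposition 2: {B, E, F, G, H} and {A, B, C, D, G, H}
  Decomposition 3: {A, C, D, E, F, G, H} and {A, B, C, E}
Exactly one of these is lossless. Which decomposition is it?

Decomposition 3

Decomposition 1: common = {A}, closure = {A} → lossy.
Decomposition 2: common = {B, G, H}, closure = {B, G, H} → lossy.
Decomposition 3: common = {A, C, E}, closure = {A, C, D, E, F, G, H} → lossless.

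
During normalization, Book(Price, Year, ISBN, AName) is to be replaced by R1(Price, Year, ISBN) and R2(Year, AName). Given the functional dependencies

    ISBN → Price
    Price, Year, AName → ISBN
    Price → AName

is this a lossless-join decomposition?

Common attributes: R1 ∩ R2 = {Year}.
No dependency enlarges {Year}, so (Year)⁺ = {Year}.
The closure contains neither all of R1 = {Price, Year, ISBN} nor all of R2 = {Year, AName}, so the common attributes are not a superkey of either fragment. The join is lossy.

No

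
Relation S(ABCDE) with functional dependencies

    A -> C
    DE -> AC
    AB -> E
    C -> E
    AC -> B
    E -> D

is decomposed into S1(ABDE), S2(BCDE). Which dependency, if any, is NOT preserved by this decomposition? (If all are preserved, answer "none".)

A → C: restricted closure across fragments reaches C.
DE → AC: restricted closure across fragments reaches AC.
AB → E lies within S1.
C → E lies within S2.
AC → B: restricted closure across fragments reaches B.
E → D lies within S1.
Every dependency is enforceable on the fragments, so the decomposition is dependency-preserving.

none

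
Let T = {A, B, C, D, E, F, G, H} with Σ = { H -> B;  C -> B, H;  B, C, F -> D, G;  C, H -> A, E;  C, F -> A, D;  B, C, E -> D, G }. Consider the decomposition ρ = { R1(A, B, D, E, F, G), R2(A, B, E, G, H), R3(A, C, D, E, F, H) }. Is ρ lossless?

Chase test. Columns are A, B, C, D, E, F, G, H; row i has aⱼ where attribute j ∈ Ri, else bᵢⱼ.
Initial tableau (one row per fragment):
  row 1: a1 a2 b13 a4 a5 a6 a7 b18
  row 2: a1 a2 b23 b24 a5 b26 a7 a8
  row 3: a1 b32 a3 a4 a5 a6 b37 a8
Rows 2 and 3 agree on H; apply H→B and equate their B entries.
No row becomes fully distinguished — the join is lossy.

No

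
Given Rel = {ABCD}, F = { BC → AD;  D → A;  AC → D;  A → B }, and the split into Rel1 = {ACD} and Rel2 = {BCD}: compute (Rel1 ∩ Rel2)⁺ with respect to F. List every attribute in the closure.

ABCD

Rel1 ∩ Rel2 = {CD}.
D → A applies, adding A
A → B applies, adding B
Closure: {ABCD}.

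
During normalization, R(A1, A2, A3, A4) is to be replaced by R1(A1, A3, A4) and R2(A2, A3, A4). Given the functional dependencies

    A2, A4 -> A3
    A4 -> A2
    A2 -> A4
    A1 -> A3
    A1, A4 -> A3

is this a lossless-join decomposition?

Common attributes: R1 ∩ R2 = {A3, A4}.
Closure of {A3, A4}: A4 → A2 applies, adding A2. So (A3, A4)⁺ = {A2, A3, A4}.
This closure contains every attribute of R2, so R1 ∩ R2 → R2. The join is lossless.

Yes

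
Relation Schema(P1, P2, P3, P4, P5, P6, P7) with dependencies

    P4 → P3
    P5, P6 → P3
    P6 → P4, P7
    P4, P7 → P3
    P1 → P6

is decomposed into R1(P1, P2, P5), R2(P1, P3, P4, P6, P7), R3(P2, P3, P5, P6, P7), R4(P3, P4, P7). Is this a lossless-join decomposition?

Yes

Chase test. Columns are P1, P2, P3, P4, P5, P6, P7; row i has aⱼ where attribute j ∈ Ri, else bᵢⱼ.
Initial tableau (one row per fragment):
  row 1: a1 a2 b13 b14 a5 b16 b17
  row 2: a1 b22 a3 a4 b25 a6 a7
  row 3: b31 a2 a3 b34 a5 a6 a7
  row 4: b41 b42 a3 a4 b45 b46 a7
Rows 2 and 3 agree on P6; apply P6→P4, P7 and equate their P4, P7 entries.
Rows 1 and 2 agree on P1; apply P1→P6 and equate their P6 entries.
Rows 1 and 3 agree on P5, P6; apply P5, P6→P3 and equate their P3 entries.
Rows 1 and 2 agree on P6; apply P6→P4, P7 and equate their P4, P7 entries.
Row 1 is now all distinguished symbols — the join is lossless.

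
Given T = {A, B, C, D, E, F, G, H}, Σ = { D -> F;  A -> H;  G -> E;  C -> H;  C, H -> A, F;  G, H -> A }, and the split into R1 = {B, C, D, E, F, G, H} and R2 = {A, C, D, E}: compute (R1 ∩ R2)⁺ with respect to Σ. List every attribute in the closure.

R1 ∩ R2 = {C, D, E}.
D → F applies, adding F
C → H applies, adding H
C, H → A, F applies, adding A
Closure: {A, C, D, E, F, H}.

A, C, D, E, F, H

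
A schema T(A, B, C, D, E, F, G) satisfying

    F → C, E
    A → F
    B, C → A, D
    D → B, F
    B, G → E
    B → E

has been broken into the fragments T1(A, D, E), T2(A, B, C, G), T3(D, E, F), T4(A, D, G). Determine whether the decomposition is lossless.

No

Chase test. Columns are A, B, C, D, E, F, G; row i has aⱼ where attribute j ∈ Ti, else bᵢⱼ.
Initial tableau (one row per fragment):
  row 1: a1 b12 b13 a4 a5 b16 b17
  row 2: a1 a2 a3 b24 b25 b26 a7
  row 3: b31 b32 b33 a4 a5 a6 b37
  row 4: a1 b42 b43 a4 b45 b46 a7
Rows 1 and 2 agree on A; apply A→F and equate their F entries.
Rows 1 and 4 agree on A; apply A→F and equate their F entries.
Rows 1 and 3 agree on D; apply D→B, F and equate their B, F entries.
Rows 1 and 4 agree on D; apply D→B, F and equate their B, F entries.
Rows 1 and 4 agree on B; apply B→E and equate their E entries.
Rows 1 and 2 agree on F; apply F→C, E and equate their C, E entries.
Rows 1 and 3 agree on F; apply F→C, E and equate their C, E entries.
Rows 1 and 4 agree on F; apply F→C, E and equate their C, E entries.
Rows 1 and 3 agree on B, C; apply B, C→A, D and equate their A, D entries.
No row becomes fully distinguished — the join is lossy.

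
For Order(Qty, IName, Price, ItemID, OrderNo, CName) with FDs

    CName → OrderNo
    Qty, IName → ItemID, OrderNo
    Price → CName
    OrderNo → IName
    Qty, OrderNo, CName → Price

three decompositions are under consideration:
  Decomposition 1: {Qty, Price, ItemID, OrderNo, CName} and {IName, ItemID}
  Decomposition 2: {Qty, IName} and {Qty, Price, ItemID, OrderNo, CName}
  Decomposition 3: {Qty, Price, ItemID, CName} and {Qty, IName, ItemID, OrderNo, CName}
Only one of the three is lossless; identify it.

Decomposition 1: common = {ItemID}, closure = {ItemID} → lossy.
Decomposition 2: common = {Qty}, closure = {Qty} → lossy.
Decomposition 3: common = {Qty, ItemID, CName}, closure = {Qty, IName, Price, ItemID, OrderNo, CName} → lossless.

Decomposition 3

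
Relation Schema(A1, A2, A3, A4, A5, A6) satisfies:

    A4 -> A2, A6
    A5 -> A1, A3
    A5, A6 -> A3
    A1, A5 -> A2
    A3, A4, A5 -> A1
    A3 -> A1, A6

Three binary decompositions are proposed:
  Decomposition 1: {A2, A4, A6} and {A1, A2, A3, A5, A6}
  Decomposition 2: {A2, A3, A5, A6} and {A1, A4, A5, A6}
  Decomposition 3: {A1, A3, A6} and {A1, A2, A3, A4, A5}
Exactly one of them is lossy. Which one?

Decomposition 1

Decomposition 1: common = {A2, A6}, closure = {A2, A6} → lossy.
Decomposition 2: common = {A5, A6}, closure = {A1, A2, A3, A5, A6} → lossless.
Decomposition 3: common = {A1, A3}, closure = {A1, A3, A6} → lossless.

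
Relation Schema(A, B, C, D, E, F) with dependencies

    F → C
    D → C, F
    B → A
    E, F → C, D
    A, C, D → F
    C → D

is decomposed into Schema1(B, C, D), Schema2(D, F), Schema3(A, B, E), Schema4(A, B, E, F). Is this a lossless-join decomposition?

Yes

Chase test. Columns are A, B, C, D, E, F; row i has aⱼ where attribute j ∈ Schemai, else bᵢⱼ.
Initial tableau (one row per fragment):
  row 1: b11 a2 a3 a4 b15 b16
  row 2: b21 b22 b23 a4 b25 a6
  row 3: a1 a2 b33 b34 a5 b36
  row 4: a1 a2 b43 b44 a5 a6
Rows 2 and 4 agree on F; apply F→C and equate their C entries.
Rows 1 and 2 agree on D; apply D→C, F and equate their C, F entries.
Rows 1 and 3 agree on B; apply B→A and equate their A entries.
Rows 1 and 4 agree on C; apply C→D and equate their D entries.
Row 4 is now all distinguished symbols — the join is lossless.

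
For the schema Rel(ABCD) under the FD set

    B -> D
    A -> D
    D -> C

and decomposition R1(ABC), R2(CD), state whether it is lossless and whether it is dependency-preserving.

Lossless test: (C)⁺ = {C}, which is a superkey of neither fragment — lossy.
Dependency preservation: the restricted closure of {B} across the fragments never reaches {D}, so B → D cannot be enforced without a join — not preserved.

lossy and not dependency-preserving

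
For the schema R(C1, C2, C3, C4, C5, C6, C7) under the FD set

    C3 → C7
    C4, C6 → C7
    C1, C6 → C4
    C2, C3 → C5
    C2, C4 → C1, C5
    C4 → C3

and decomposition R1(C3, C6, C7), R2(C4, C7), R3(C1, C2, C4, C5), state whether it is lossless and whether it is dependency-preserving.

Lossless test (chase): Rows 2 and 3 agree on C4; apply C4→C3 and equate their C3 entries. Rows 2 and 3 agree on C3; apply C3→C7 and equate their C7 entries. No row becomes fully distinguished — the join is lossy.
Dependency preservation: the restricted closure of {C1, C6} across the fragments never reaches {C4}, so C1, C6 → C4 cannot be enforced without a join — not preserved.

lossy and not dependency-preserving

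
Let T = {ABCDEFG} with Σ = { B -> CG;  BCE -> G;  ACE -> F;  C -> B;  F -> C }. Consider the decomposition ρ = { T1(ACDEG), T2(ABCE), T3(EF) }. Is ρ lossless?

No

Chase test. Columns are ABCDEFG; row i has aⱼ where attribute j ∈ Ti, else bᵢⱼ.
Initial tableau (one row per fragment):
  row 1: a1 b12 a3 a4 a5 b16 a7
  row 2: a1 a2 a3 b24 a5 b26 b27
  row 3: b31 b32 b33 b34 a5 a6 b37
Rows 1 and 2 agree on ACE; apply ACE→F and equate their F entries.
Rows 1 and 2 agree on C; apply C→B and equate their B entries.
Rows 1 and 2 agree on B; apply B→CG and equate their CG entries.
No row becomes fully distinguished — the join is lossy.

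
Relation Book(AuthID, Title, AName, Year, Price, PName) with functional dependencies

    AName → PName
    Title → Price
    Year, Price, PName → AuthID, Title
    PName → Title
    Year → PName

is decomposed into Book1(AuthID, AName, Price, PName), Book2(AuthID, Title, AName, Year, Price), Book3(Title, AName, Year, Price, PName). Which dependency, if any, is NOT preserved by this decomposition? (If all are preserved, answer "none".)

none

AName → PName lies within Book1.
Title → Price lies within Book2.
Year, Price, PName → AuthID, Title: restricted closure across fragments reaches AuthID, Title.
PName → Title lies within Book3.
Year → PName lies within Book3.
Every dependency is enforceable on the fragments, so the decomposition is dependency-preserving.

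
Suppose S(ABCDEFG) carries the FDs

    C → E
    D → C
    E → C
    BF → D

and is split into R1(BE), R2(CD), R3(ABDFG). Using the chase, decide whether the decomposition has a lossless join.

No

Chase test. Columns are ABCDEFG; row i has aⱼ where attribute j ∈ Ri, else bᵢⱼ.
Initial tableau (one row per fragment):
  row 1: b11 a2 b13 b14 a5 b16 b17
  row 2: b21 b22 a3 a4 b25 b26 b27
  row 3: a1 a2 b33 a4 b35 a6 a7
Rows 2 and 3 agree on D; apply D→C and equate their C entries.
Rows 2 and 3 agree on C; apply C→E and equate their E entries.
No row becomes fully distinguished — the join is lossy.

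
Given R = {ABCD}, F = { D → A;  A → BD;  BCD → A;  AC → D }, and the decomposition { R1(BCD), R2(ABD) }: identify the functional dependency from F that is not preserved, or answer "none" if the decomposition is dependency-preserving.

D → A lies within R2.
A → BD lies within R2.
BCD → A: restricted closure across fragments reaches A.
AC → D: restricted closure across fragments reaches D.
Every dependency is enforceable on the fragments, so the decomposition is dependency-preserving.

none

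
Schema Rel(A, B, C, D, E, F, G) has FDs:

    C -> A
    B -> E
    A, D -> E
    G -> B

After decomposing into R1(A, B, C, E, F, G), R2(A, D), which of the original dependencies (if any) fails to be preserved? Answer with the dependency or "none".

A, D -> E

Check A, D → E: no single fragment contains all of {A, D, E}, and the restricted closure of {A, D} across the fragments never reaches {E}.
C → A is preserved.
B → E is preserved.
G → B is preserved.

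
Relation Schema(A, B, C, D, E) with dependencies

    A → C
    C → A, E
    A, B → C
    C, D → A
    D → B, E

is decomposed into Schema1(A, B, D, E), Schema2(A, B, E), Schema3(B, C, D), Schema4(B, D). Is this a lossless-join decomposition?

Chase test. Columns are A, B, C, D, E; row i has aⱼ where attribute j ∈ Schemai, else bᵢⱼ.
Initial tableau (one row per fragment):
  row 1: a1 a2 b13 a4 a5
  row 2: a1 a2 b23 b24 a5
  row 3: b31 a2 a3 a4 b35
  row 4: b41 a2 b43 a4 b45
Rows 1 and 2 agree on A; apply A→C and equate their C entries.
Rows 1 and 3 agree on D; apply D→B, E and equate their B, E entries.
Rows 1 and 4 agree on D; apply D→B, E and equate their B, E entries.
No row becomes fully distinguished — the join is lossy.

No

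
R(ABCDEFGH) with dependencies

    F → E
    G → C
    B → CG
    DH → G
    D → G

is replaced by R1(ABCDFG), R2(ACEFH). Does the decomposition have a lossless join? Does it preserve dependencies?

lossy but dependency-preserving

Lossless test: (ACF)⁺ = {ACEF}, which is a superkey of neither fragment — lossy.
Dependency preservation: DH → G is not contained in any single fragment, but the restricted closure of its left-hand side across the fragments still reaches the right-hand side; the remaining FDs each lie inside some fragment. All dependencies are preserved.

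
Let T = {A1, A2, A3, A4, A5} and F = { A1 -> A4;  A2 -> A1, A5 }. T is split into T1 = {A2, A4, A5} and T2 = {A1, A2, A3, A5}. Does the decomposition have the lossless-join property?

Yes

Common attributes: T1 ∩ T2 = {A2, A5}.
Closure of {A2, A5}: A2 → A1, A5 applies, adding A1; A1 → A4 applies, adding A4. So (A2, A5)⁺ = {A1, A2, A4, A5}.
This closure contains every attribute of T1, so T1 ∩ T2 → T1. The join is lossless.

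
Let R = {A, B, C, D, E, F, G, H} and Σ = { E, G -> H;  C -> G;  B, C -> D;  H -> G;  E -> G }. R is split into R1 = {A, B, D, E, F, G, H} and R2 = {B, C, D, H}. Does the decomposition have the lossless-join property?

No

Common attributes: R1 ∩ R2 = {B, D, H}.
Closure of {B, D, H}: H → G applies, adding G. So (B, D, H)⁺ = {B, D, G, H}.
The closure contains neither all of R1 = {A, B, D, E, F, G, H} nor all of R2 = {B, C, D, H}, so the common attributes are not a superkey of either fragment. The join is lossy.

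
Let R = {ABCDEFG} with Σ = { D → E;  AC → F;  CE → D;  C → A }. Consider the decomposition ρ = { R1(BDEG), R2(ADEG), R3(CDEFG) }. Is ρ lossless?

Chase test. Columns are ABCDEFG; row i has aⱼ where attribute j ∈ Ri, else bᵢⱼ.
Initial tableau (one row per fragment):
  row 1: b11 a2 b13 a4 a5 b16 a7
  row 2: a1 b22 b23 a4 a5 b26 a7
  row 3: b31 b32 a3 a4 a5 a6 a7
No row becomes fully distinguished — the join is lossy.

No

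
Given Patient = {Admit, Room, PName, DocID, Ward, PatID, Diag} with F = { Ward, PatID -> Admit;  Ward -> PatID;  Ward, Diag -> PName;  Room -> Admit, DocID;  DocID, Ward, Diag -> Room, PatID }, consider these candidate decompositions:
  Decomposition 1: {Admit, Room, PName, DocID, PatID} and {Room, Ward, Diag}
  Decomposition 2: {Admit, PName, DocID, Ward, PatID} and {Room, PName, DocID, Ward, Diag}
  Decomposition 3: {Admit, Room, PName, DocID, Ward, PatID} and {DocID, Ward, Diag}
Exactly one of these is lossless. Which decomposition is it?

Decomposition 2

Decomposition 1: common = {Room}, closure = {Admit, Room, DocID} → lossy.
Decomposition 2: common = {PName, DocID, Ward}, closure = {Admit, PName, DocID, Ward, PatID} → lossless.
Decomposition 3: common = {DocID, Ward}, closure = {Admit, DocID, Ward, PatID} → lossy.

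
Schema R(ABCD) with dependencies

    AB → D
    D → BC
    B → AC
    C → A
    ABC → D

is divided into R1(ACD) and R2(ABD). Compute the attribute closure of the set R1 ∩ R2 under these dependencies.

ABCD

R1 ∩ R2 = {AD}.
D → BC applies, adding BC
Closure: {ABCD}.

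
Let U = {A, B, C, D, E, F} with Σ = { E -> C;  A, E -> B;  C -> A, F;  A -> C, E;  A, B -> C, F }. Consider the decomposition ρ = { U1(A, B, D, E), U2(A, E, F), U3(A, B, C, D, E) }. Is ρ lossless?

Yes

Chase test. Columns are A, B, C, D, E, F; row i has aⱼ where attribute j ∈ Ui, else bᵢⱼ.
Initial tableau (one row per fragment):
  row 1: a1 a2 b13 a4 a5 b16
  row 2: a1 b22 b23 b24 a5 a6
  row 3: a1 a2 a3 a4 a5 b36
Rows 1 and 2 agree on E; apply E→C and equate their C entries.
Rows 1 and 3 agree on E; apply E→C and equate their C entries.
Rows 1 and 2 agree on A, E; apply A, E→B and equate their B entries.
Rows 1 and 2 agree on C; apply C→A, F and equate their A, F entries.
Rows 1 and 3 agree on C; apply C→A, F and equate their A, F entries.
Row 1 is now all distinguished symbols — the join is lossless.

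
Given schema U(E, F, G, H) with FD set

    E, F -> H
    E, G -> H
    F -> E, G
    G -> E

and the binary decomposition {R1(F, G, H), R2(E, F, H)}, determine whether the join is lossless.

Yes

Common attributes: R1 ∩ R2 = {F, H}.
Closure of {F, H}: F → E, G applies, adding E, G. So (F, H)⁺ = {E, F, G, H}.
This closure contains every attribute of R1, so R1 ∩ R2 → R1. The join is lossless.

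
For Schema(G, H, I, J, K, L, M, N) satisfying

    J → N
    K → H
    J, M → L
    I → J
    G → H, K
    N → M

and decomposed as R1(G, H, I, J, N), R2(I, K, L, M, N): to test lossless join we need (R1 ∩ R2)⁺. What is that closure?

R1 ∩ R2 = {I, N}.
I → J applies, adding J
N → M applies, adding M
J, M → L applies, adding L
Closure: {I, J, L, M, N}.

I, J, L, M, N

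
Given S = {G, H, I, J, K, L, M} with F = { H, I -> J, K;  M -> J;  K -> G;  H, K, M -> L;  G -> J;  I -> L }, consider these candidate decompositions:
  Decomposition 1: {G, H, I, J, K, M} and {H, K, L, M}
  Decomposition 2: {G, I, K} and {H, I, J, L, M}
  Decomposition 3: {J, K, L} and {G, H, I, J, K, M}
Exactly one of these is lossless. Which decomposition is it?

Decomposition 1: common = {H, K, M}, closure = {G, H, J, K, L, M} → lossless.
Decomposition 2: common = {I}, closure = {I, L} → lossy.
Decomposition 3: common = {J, K}, closure = {G, J, K} → lossy.

Decomposition 1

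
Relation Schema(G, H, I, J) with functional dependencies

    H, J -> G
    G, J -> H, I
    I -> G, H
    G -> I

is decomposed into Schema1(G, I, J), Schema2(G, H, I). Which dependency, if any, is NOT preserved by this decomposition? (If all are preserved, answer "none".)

Check H, J → G: no single fragment contains all of {G, H, J}, and the restricted closure of {H, J} across the fragments never reaches {G}.
G, J → H, I is preserved.
I → G, H is preserved.
G → I is preserved.

H, J -> G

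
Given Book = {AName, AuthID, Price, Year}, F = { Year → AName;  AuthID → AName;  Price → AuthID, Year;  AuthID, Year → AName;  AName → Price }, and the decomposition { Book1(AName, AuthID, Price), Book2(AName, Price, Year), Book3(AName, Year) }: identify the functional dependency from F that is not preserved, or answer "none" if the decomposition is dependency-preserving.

Year → AName lies within Book2.
AuthID → AName lies within Book1.
Price → AuthID, Year: restricted closure across fragments reaches AuthID, Year.
AuthID, Year → AName: restricted closure across fragments reaches AName.
AName → Price lies within Book1.
Every dependency is enforceable on the fragments, so the decomposition is dependency-preserving.

none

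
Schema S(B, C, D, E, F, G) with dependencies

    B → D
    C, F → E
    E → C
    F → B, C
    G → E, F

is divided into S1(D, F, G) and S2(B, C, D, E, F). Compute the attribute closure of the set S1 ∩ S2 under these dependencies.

B, C, D, E, F

S1 ∩ S2 = {D, F}.
F → B, C applies, adding B, C
C, F → E applies, adding E
Closure: {B, C, D, E, F}.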